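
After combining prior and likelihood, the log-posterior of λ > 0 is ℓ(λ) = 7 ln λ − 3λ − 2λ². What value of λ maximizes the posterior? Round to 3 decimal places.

λ̂_MAP = 1.000

ℓ'(λ) = 7/λ − 3 − 4λ. Setting this to zero and multiplying by λ: 4λ² + 3λ − 7 = 0.
λ = (−3 + √(3² + 4·4·7)) / (2·4) = (−3 + √121) / 8 = (−3 + 11)/8 = 1.
ℓ''(λ) = −7/λ² − 4 < 0, confirming a maximum.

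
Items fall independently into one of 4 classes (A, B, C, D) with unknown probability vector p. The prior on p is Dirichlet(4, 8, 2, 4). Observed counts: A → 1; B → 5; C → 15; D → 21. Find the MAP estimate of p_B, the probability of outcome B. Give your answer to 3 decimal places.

The posterior is Dirichlet(αᵢ + nᵢ) = Dirichlet(5, 13, 17, 25).
For a Dirichlet(a₁,…,a_K) with all aᵢ > 1, the mode has j-th component (aⱼ − 1)/(Σaᵢ − K).
Here Σaᵢ = 60 and K = 4, so p_B = (13 − 1)/(60 − 4) = 12/56 ≈ 0.214.

MAP estimate of p_B = 0.214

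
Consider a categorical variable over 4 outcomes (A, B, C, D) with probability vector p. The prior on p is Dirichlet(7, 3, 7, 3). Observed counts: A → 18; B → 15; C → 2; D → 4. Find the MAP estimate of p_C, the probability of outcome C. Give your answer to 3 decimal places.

The posterior is Dirichlet(αᵢ + nᵢ) = Dirichlet(25, 18, 9, 7).
For a Dirichlet(a₁,…,a_K) with all aᵢ > 1, the mode has j-th component (aⱼ − 1)/(Σaᵢ − K).
Here Σaᵢ = 59 and K = 4, so p_C = (9 − 1)/(59 − 4) = 8/55 ≈ 0.145.

MAP estimate of p_C = 0.145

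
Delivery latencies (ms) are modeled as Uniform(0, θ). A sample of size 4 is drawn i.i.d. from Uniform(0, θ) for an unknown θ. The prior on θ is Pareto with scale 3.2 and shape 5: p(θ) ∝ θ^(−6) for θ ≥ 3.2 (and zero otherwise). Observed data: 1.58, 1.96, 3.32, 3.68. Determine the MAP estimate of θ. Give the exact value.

θ̂_MAP = 3.68

The Uniform(0, θ) likelihood is θ^(−n) for θ ≥ max(xᵢ), zero otherwise. Here max(xᵢ) = 3.68.
Posterior ∝ θ^(−6) · θ^(−4) = θ^(−10) on θ ≥ max(3.2, 3.68) = 3.68.
This density is strictly decreasing in θ, so the posterior mode lies at the lower boundary of the support.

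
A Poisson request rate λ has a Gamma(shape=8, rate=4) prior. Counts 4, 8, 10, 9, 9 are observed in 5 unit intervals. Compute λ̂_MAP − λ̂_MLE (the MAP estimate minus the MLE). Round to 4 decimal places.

Σxᵢ = 40. Posterior is Gamma(48, 9); MAP = (48−1)/9 = 47/9 ≈ 5.22222.
MLE = x̄ = 40/5 ≈ 8.00000.
Difference = 47/9 − 40/5 = -25/9 ≈ -2.7778.

MAP − MLE = -2.7778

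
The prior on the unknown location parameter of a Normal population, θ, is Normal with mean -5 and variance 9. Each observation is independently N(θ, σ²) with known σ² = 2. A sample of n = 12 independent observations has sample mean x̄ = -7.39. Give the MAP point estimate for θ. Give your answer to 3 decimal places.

n = 12, x̄ = -7.39.
For a Normal prior and Normal likelihood with known variance, the posterior is Normal; its mode equals its mean, the precision-weighted average.
Prior precision 1/σ₀² = 1/9; data precision n/σ² = 12/2 = 6.
θ̂ = ((1/9)·(-5) + 6·(-7.39)) / (1/9 + 6) = (-20203/450)/(55/9) = -20203/2750 ≈ -7.347.

θ̂_MAP = -7.347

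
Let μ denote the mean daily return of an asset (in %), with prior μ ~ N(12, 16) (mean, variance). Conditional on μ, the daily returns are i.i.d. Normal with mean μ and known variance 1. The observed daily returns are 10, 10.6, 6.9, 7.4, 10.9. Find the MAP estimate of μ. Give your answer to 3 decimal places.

μ̂_MAP = 9.195

n = 5; x̄ = (10 + 10.6 + 6.9 + 7.4 + 10.9)/5 = 45.8/5 = 9.16.
For a Normal prior and Normal likelihood with known variance, the posterior is Normal; its mode equals its mean, the precision-weighted average.
Prior precision 1/σ₀² = 1/16 = 0.0625; data precision n/σ² = 5/1 = 5.
μ̂ = (0.0625·12 + 5·9.16) / (0.0625 + 5) = 46.55/5.0625 = 3724/405 ≈ 9.195.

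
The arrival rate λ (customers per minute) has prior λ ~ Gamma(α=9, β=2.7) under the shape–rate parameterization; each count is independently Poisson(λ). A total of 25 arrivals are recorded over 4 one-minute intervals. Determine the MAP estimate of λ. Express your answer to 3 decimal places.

λ̂_MAP = 4.925

Σxᵢ = 25, n = 4.
Posterior ∝ λ^8e^(−2.7λ) · λ^25e^(−4λ) = λ^33e^(−6.7λ), i.e. Gamma(shape=34, rate=6.7).
The mode of a Gamma(a, b) with a ≥ 1 (shape–rate) is (a−1)/b = 33/6.7 ≈ 4.925.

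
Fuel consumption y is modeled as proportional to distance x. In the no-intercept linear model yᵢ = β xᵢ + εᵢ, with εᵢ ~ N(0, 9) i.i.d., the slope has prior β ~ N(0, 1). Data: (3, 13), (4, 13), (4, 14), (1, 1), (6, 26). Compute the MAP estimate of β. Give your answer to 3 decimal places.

β̂_MAP = 3.494

log p(β | y) = −Σ(yᵢ − βxᵢ)²/(2·9) − β²/(2·1) + const.
Setting the derivative to zero: Σxᵢ(yᵢ − βxᵢ)/9 − β/1 = 0, so β = Σxᵢyᵢ / (Σxᵢ² + σ²/τ²).
Σxᵢyᵢ = 3·13 + 4·13 + 4·14 + 1·1 + 6·26 = 304; Σxᵢ² = 78; σ²/τ² = 9.
β̂_MAP = 304 / (78 + 9) = 304/87 ≈ 3.494.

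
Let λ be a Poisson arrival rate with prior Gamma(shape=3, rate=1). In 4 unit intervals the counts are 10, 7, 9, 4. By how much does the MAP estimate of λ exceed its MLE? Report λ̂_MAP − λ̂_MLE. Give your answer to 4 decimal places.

Σxᵢ = 30. Posterior is Gamma(33, 5); MAP = (33−1)/5 = 32/5 ≈ 6.40000.
MLE = x̄ = 30/4 ≈ 7.50000.
Difference = 32/5 − 30/4 = -11/10 ≈ -1.1000.

MAP − MLE = -1.1000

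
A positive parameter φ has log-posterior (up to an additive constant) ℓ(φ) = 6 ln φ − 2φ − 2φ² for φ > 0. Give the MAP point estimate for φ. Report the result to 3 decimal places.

φ̂_MAP = 1.000

ℓ'(φ) = 6/φ − 2 − 4φ. Setting this to zero and multiplying by φ: 4φ² + 2φ − 6 = 0.
φ = (−2 + √(2² + 4·4·6)) / (2·4) = (−2 + √100) / 8 = (−2 + 10)/8 = 1.
ℓ''(φ) = −6/φ² − 4 < 0, confirming a maximum.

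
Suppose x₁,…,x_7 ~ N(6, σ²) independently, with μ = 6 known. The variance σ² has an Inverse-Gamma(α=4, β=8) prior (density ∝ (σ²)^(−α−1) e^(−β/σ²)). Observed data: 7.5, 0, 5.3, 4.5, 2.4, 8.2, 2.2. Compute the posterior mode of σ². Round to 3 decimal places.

σ̂²_MAP = 5.249

Sum of squared deviations about the known mean: SS = (7.5−6)² + (0−6)² + (5.3−6)² + (4.5−6)² + (2.4−6)² + (8.2−6)² + (2.2−6)² = 73.23.
The Normal likelihood contributes (σ²)^(−n/2) exp(−SS/(2σ²)), so the posterior is Inverse-Gamma(α + n/2, β + SS/2) = Inverse-Gamma(7.5, 44.615).
The mode of Inverse-Gamma(a, b) is b/(a+1) = 44.615/8.5 ≈ 5.249.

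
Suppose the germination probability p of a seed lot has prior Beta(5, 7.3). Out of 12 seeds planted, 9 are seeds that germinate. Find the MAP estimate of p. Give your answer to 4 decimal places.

p̂_MAP = 0.5830

Prior: Beta(5, 7.3).
Data: 9 successes in 12 trials. The binomial likelihood contributes p^9(1−p)^3, so the posterior is Beta(5+9, 7.3+3) = Beta(14, 10.3).
For Beta(a, b) with a, b > 1 the mode is (a−1)/(a+b−2) = 13/22.3 ≈ 0.5830.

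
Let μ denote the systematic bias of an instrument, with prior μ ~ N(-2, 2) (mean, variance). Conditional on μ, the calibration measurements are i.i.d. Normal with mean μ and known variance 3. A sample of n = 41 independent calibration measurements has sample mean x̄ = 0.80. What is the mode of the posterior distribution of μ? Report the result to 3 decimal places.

n = 41, x̄ = 0.80.
For a Normal prior and Normal likelihood with known variance, the posterior is Normal; its mode equals its mean, the precision-weighted average.
Prior precision 1/σ₀² = 1/2 = 0.5; data precision n/σ² = 41/3.
μ̂ = (0.5·(-2) + (41/3)·0.8) / (0.5 + 41/3) = (149/15)/(85/6) = 298/425 ≈ 0.701.

μ̂_MAP = 0.701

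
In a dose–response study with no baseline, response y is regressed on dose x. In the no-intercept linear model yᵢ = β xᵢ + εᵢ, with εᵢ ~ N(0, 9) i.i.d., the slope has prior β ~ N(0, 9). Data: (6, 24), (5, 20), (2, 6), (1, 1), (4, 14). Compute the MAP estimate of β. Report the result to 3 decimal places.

β̂_MAP = 3.771

log p(β | y) = −Σ(yᵢ − βxᵢ)²/(2·9) − β²/(2·9) + const.
Setting the derivative to zero: Σxᵢ(yᵢ − βxᵢ)/9 − β/9 = 0, so β = Σxᵢyᵢ / (Σxᵢ² + σ²/τ²).
Σxᵢyᵢ = 6·24 + 5·20 + 2·6 + 1·1 + 4·14 = 313; Σxᵢ² = 82; σ²/τ² = 1.
β̂_MAP = 313 / (82 + 1) = 313/83 ≈ 3.771.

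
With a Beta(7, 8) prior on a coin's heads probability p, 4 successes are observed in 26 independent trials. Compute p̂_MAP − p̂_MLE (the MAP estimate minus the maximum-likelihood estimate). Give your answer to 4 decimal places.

MAP − MLE = 0.1026

Posterior is Beta(11, 30); MAP = (11−1)/(41−2) = 10/39 ≈ 0.25641.
MLE ignores the prior: p̂_MLE = k/n = 4/26 ≈ 0.15385.
Difference = 10/39 − 4/26 = 4/39 ≈ 0.1026.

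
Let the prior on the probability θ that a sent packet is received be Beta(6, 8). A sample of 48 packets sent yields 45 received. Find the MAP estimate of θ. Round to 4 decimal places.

Prior: Beta(6, 8).
Data: 45 successes in 48 trials. The binomial likelihood contributes θ^45(1−θ)^3, so the posterior is Beta(6+45, 8+3) = Beta(51, 11).
For Beta(a, b) with a, b > 1 the mode is (a−1)/(a+b−2) = 50/60 ≈ 0.8333.

θ̂_MAP = 0.8333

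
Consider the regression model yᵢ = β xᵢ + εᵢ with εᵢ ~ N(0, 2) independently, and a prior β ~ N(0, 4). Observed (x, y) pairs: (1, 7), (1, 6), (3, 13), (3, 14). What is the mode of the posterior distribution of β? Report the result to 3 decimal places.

β̂_MAP = 4.585

log p(β | y) = −Σ(yᵢ − βxᵢ)²/(2·2) − β²/(2·4) + const.
Setting the derivative to zero: Σxᵢ(yᵢ − βxᵢ)/2 − β/4 = 0, so β = Σxᵢyᵢ / (Σxᵢ² + σ²/τ²).
Σxᵢyᵢ = 1·7 + 1·6 + 3·13 + 3·14 = 94; Σxᵢ² = 20; σ²/τ² = 0.5.
β̂_MAP = 94 / (20 + 0.5) = 94/20.5 ≈ 4.585.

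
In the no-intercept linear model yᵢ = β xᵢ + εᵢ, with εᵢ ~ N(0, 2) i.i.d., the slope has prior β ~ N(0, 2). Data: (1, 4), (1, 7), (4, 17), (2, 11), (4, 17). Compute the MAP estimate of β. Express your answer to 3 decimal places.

β̂_MAP = 4.333

log p(β | y) = −Σ(yᵢ − βxᵢ)²/(2·2) − β²/(2·2) + const.
Setting the derivative to zero: Σxᵢ(yᵢ − βxᵢ)/2 − β/2 = 0, so β = Σxᵢyᵢ / (Σxᵢ² + σ²/τ²).
Σxᵢyᵢ = 1·4 + 1·7 + 4·17 + 2·11 + 4·17 = 169; Σxᵢ² = 38; σ²/τ² = 1.
β̂_MAP = 169 / (38 + 1) = 169/39 ≈ 4.333.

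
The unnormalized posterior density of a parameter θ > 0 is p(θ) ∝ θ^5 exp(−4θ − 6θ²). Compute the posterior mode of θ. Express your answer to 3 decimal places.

ℓ'(θ) = 5/θ − 4 − 12θ. Setting this to zero and multiplying by θ: 12θ² + 4θ − 5 = 0.
θ = (−4 + √(4² + 4·12·5)) / (2·12) = (−4 + √256) / 24 = (−4 + 16)/24 = 1/2.
ℓ''(θ) = −5/θ² − 12 < 0, confirming a maximum.

θ̂_MAP = 0.500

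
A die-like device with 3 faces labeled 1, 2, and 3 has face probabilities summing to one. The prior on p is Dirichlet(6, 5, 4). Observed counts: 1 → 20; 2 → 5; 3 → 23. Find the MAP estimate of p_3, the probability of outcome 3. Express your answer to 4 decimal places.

MAP estimate: 0.4333

The posterior is Dirichlet(αᵢ + nᵢ) = Dirichlet(26, 10, 27).
For a Dirichlet(a₁,…,a_K) with all aᵢ > 1, the mode has j-th component (aⱼ − 1)/(Σaᵢ − K).
Here Σaᵢ = 63 and K = 3, so p_3 = (27 − 1)/(63 − 3) = 26/60 ≈ 0.4333.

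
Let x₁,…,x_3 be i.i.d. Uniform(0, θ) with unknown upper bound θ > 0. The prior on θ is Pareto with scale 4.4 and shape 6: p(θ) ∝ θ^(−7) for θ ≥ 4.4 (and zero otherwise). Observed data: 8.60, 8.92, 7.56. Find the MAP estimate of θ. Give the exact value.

θ̂_MAP = 8.92

The Uniform(0, θ) likelihood is θ^(−n) for θ ≥ max(xᵢ), zero otherwise. Here max(xᵢ) = 8.92.
Posterior ∝ θ^(−7) · θ^(−3) = θ^(−10) on θ ≥ max(4.4, 8.92) = 8.92.
This density is strictly decreasing in θ, so the posterior mode lies at the lower boundary of the support.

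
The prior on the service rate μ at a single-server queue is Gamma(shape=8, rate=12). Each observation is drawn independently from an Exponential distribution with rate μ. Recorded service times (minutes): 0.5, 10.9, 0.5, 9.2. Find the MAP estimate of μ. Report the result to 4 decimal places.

μ̂_MAP = 0.3323

The Exponential(rate=μ) likelihood is ∝ μ^n e^(−μΣtᵢ). Here n = 4 and Σtᵢ = 0.5 + 10.9 + 0.5 + 9.2 = 21.1.
Posterior ∝ μ^7e^(−12μ) · μ^4e^(−21.1μ) = μ^11e^(−33.1μ), i.e. Gamma(12, 33.1).
Mode = (a−1)/b = 11/33.1 ≈ 0.3323.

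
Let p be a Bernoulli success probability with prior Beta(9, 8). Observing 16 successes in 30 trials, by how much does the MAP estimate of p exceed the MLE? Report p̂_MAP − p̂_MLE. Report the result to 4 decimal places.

MAP − MLE = 0.0000

Posterior is Beta(25, 22); MAP = (25−1)/(47−2) = 24/45 ≈ 0.53333.
MLE ignores the prior: p̂_MLE = k/n = 16/30 ≈ 0.53333.
Difference = 24/45 − 16/30 = 0 ≈ 0.0000.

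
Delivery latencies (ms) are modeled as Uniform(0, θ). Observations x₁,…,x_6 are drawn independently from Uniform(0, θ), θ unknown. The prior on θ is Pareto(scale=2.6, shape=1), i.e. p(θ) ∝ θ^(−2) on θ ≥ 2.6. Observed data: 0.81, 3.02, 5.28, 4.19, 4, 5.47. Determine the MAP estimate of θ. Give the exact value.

The Uniform(0, θ) likelihood is θ^(−n) for θ ≥ max(xᵢ), zero otherwise. Here max(xᵢ) = 5.47.
Posterior ∝ θ^(−2) · θ^(−6) = θ^(−8) on θ ≥ max(2.6, 5.47) = 5.47.
This density is strictly decreasing in θ, so the posterior mode lies at the lower boundary of the support.

θ̂_MAP = 5.47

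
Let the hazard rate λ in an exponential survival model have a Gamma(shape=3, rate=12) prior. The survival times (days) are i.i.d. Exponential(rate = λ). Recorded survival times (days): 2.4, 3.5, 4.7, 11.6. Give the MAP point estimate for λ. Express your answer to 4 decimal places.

λ̂_MAP = 0.1754

The Exponential(rate=λ) likelihood is ∝ λ^n e^(−λΣtᵢ). Here n = 4 and Σtᵢ = 2.4 + 3.5 + 4.7 + 11.6 = 22.2.
Posterior ∝ λ^2e^(−12λ) · λ^4e^(−22.2λ) = λ^6e^(−34.2λ), i.e. Gamma(7, 34.2).
Mode = (a−1)/b = 6/34.2 ≈ 0.1754.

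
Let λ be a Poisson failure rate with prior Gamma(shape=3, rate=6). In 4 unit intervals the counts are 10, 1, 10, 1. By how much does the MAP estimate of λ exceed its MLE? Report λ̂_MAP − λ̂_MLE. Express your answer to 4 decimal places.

MAP − MLE = -3.1000

Σxᵢ = 22. Posterior is Gamma(25, 10); MAP = (25−1)/10 = 24/10 ≈ 2.40000.
MLE = x̄ = 22/4 ≈ 5.50000.
Difference = 24/10 − 22/4 = -31/10 ≈ -3.1000.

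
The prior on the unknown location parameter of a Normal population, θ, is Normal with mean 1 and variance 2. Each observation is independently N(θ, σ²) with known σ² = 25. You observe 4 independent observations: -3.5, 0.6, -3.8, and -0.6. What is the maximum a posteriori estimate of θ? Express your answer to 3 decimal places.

n = 4; x̄ = ((-3.5) + 0.6 + (-3.8) + (-0.6))/4 = -7.3/4 = -1.825.
For a Normal prior and Normal likelihood with known variance, the posterior is Normal; its mode equals its mean, the precision-weighted average.
Prior precision 1/σ₀² = 1/2 = 0.5; data precision n/σ² = 4/25 = 0.16.
θ̂ = (0.5·1 + 0.16·(-1.825)) / (0.5 + 0.16) = 0.208/0.66 = 52/165 ≈ 0.315.

θ̂_MAP = 0.315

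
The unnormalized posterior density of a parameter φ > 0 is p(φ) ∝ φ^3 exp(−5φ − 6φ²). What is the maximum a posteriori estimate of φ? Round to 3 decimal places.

ℓ'(φ) = 3/φ − 5 − 12φ. Setting this to zero and multiplying by φ: 12φ² + 5φ − 3 = 0.
φ = (−5 + √(5² + 4·12·3)) / (2·12) = (−5 + √169) / 24 = (−5 + 13)/24 = 1/3.
ℓ''(φ) = −3/φ² − 12 < 0, confirming a maximum.

φ̂_MAP = 0.333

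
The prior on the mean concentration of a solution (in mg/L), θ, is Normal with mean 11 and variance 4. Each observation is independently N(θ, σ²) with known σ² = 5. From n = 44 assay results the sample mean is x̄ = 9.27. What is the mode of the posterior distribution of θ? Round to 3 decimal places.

θ̂_MAP = 9.318

n = 44, x̄ = 9.27.
For a Normal prior and Normal likelihood with known variance, the posterior is Normal; its mode equals its mean, the precision-weighted average.
Prior precision 1/σ₀² = 1/4 = 0.25; data precision n/σ² = 44/5 = 8.8.
θ̂ = (0.25·11 + 8.8·9.27) / (0.25 + 8.8) = 84.326/9.05 = 42163/4525 ≈ 9.318.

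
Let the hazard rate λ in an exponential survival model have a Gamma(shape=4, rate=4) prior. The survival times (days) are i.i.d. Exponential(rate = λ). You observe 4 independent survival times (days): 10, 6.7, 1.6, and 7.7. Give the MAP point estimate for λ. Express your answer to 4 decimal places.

λ̂_MAP = 0.2333

The Exponential(rate=λ) likelihood is ∝ λ^n e^(−λΣtᵢ). Here n = 4 and Σtᵢ = 10 + 6.7 + 1.6 + 7.7 = 26.
Posterior ∝ λ^3e^(−4λ) · λ^4e^(−26λ) = λ^7e^(−30λ), i.e. Gamma(8, 30).
Mode = (a−1)/b = 7/30 ≈ 0.2333.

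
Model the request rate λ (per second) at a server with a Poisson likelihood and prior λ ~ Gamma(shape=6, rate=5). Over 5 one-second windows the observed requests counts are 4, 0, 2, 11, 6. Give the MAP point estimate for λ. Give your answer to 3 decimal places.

Σxᵢ = 4+0+2+11+6 = 23, with n = 5.
Posterior ∝ λ^5e^(−5λ) · λ^23e^(−5λ) = λ^28e^(−10λ), i.e. Gamma(shape=29, rate=10).
The mode of a Gamma(a, b) with a ≥ 1 (shape–rate) is (a−1)/b = 28/10 ≈ 2.800.

λ̂_MAP = 2.800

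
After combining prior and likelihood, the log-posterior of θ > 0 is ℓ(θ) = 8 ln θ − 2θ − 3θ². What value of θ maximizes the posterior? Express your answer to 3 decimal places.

ℓ'(θ) = 8/θ − 2 − 6θ. Setting this to zero and multiplying by θ: 6θ² + 2θ − 8 = 0.
θ = (−2 + √(2² + 4·6·8)) / (2·6) = (−2 + √196) / 12 = (−2 + 14)/12 = 1.
ℓ''(θ) = −8/θ² − 6 < 0, confirming a maximum.

θ̂_MAP = 1.000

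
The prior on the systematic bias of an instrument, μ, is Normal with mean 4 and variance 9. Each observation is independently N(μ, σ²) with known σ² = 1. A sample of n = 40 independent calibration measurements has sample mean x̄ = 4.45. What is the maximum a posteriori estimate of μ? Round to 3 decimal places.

μ̂_MAP = 4.449

n = 40, x̄ = 4.45.
For a Normal prior and Normal likelihood with known variance, the posterior is Normal; its mode equals its mean, the precision-weighted average.
Prior precision 1/σ₀² = 1/9; data precision n/σ² = 40/1 = 40.
μ̂ = ((1/9)·4 + 40·4.45) / (1/9 + 40) = (1606/9)/(361/9) = 1606/361 ≈ 4.449.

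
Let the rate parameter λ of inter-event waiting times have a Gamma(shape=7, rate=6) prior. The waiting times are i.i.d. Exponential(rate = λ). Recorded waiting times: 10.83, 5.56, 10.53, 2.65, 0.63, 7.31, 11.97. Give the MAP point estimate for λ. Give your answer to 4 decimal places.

The Exponential(rate=λ) likelihood is ∝ λ^n e^(−λΣtᵢ). Here n = 7 and Σtᵢ = 10.83 + 5.56 + 10.53 + 2.65 + 0.63 + 7.31 + 11.97 = 49.48.
Posterior ∝ λ^6e^(−6λ) · λ^7e^(−49.48λ) = λ^13e^(−55.48λ), i.e. Gamma(14, 55.48).
Mode = (a−1)/b = 13/55.48 ≈ 0.2343.

λ̂_MAP = 0.2343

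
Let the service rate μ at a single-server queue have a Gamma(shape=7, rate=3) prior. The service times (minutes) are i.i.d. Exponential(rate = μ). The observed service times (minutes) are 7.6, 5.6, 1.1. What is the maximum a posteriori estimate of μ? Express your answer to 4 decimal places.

μ̂_MAP = 0.5202

The Exponential(rate=μ) likelihood is ∝ μ^n e^(−μΣtᵢ). Here n = 3 and Σtᵢ = 7.6 + 5.6 + 1.1 = 14.3.
Posterior ∝ μ^6e^(−3μ) · μ^3e^(−14.3μ) = μ^9e^(−17.3μ), i.e. Gamma(10, 17.3).
Mode = (a−1)/b = 9/17.3 ≈ 0.5202.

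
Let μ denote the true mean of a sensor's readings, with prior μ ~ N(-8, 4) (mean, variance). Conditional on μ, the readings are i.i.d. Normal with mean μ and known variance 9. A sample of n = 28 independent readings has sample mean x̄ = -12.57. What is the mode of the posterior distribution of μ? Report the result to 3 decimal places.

μ̂_MAP = -12.230

n = 28, x̄ = -12.57.
For a Normal prior and Normal likelihood with known variance, the posterior is Normal; its mode equals its mean, the precision-weighted average.
Prior precision 1/σ₀² = 1/4 = 0.25; data precision n/σ² = 28/9.
μ̂ = (0.25·(-8) + (28/9)·(-12.57)) / (0.25 + 28/9) = (-3083/75)/(121/36) = -36996/3025 ≈ -12.230.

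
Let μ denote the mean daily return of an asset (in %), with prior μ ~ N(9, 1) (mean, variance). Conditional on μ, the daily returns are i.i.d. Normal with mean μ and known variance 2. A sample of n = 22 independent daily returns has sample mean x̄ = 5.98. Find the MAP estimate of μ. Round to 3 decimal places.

n = 22, x̄ = 5.98.
For a Normal prior and Normal likelihood with known variance, the posterior is Normal; its mode equals its mean, the precision-weighted average.
Prior precision 1/σ₀² = 1/1 = 1; data precision n/σ² = 22/2 = 11.
μ̂ = (1·9 + 11·5.98) / (1 + 11) = 74.78/12 = 3739/600 ≈ 6.232.

μ̂_MAP = 6.232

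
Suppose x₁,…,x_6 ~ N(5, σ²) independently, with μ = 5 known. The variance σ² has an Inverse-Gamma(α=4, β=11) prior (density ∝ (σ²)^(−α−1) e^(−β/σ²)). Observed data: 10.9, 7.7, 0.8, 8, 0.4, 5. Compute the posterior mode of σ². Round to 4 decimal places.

Sum of squared deviations about the known mean: SS = (10.9−5)² + (7.7−5)² + (0.8−5)² + (8−5)² + (0.4−5)² + (5−5)² = 89.9.
The Normal likelihood contributes (σ²)^(−n/2) exp(−SS/(2σ²)), so the posterior is Inverse-Gamma(α + n/2, β + SS/2) = Inverse-Gamma(7, 55.95).
The mode of Inverse-Gamma(a, b) is b/(a+1) = 55.95/8 ≈ 6.9938.

σ̂²_MAP = 6.9938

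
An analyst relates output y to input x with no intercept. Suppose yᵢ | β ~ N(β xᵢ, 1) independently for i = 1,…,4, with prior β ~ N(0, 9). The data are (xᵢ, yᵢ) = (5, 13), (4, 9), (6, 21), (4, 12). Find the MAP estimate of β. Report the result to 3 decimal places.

log p(β | y) = −Σ(yᵢ − βxᵢ)²/(2·1) − β²/(2·9) + const.
Setting the derivative to zero: Σxᵢ(yᵢ − βxᵢ)/1 − β/9 = 0, so β = Σxᵢyᵢ / (Σxᵢ² + σ²/τ²).
Σxᵢyᵢ = 5·13 + 4·9 + 6·21 + 4·12 = 275; Σxᵢ² = 93; σ²/τ² = 1/9.
β̂_MAP = 275 / (93 + 1/9) = 275/(838/9) = 2475/838 ≈ 2.953.

β̂_MAP = 2.953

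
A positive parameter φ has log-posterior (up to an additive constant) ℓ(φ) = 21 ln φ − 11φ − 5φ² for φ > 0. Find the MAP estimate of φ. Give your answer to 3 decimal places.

φ̂_MAP = 1.000

ℓ'(φ) = 21/φ − 11 − 10φ. Setting this to zero and multiplying by φ: 10φ² + 11φ − 21 = 0.
φ = (−11 + √(11² + 4·10·21)) / (2·10) = (−11 + √961) / 20 = (−11 + 31)/20 = 1.
ℓ''(φ) = −21/φ² − 10 < 0, confirming a maximum.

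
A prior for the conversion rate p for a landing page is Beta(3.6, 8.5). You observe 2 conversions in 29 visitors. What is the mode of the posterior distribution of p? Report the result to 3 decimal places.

Prior: Beta(3.6, 8.5).
Data: 2 successes in 29 trials. The binomial likelihood contributes p^2(1−p)^27, so the posterior is Beta(3.6+2, 8.5+27) = Beta(5.6, 35.5).
For Beta(a, b) with a, b > 1 the mode is (a−1)/(a+b−2) = 4.6/39.1 ≈ 0.118.

p̂_MAP = 0.118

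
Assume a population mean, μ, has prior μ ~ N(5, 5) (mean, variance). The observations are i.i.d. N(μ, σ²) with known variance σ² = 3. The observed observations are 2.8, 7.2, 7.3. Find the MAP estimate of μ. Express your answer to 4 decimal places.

n = 3; x̄ = (2.8 + 7.2 + 7.3)/3 = 17.3/3 = 173/30 ≈ 5.7667.
For a Normal prior and Normal likelihood with known variance, the posterior is Normal; its mode equals its mean, the precision-weighted average.
Prior precision 1/σ₀² = 1/5 = 0.2; data precision n/σ² = 3/3 = 1.
μ̂ = (0.2·5 + 1·(173/30)) / (0.2 + 1) = (203/30)/1.2 = 203/36 ≈ 5.6389.

μ̂_MAP = 5.6389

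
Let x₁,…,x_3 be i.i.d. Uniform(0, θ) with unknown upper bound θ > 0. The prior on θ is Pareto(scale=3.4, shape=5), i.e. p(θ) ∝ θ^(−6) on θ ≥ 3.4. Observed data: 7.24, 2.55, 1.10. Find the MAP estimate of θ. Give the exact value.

The Uniform(0, θ) likelihood is θ^(−n) for θ ≥ max(xᵢ), zero otherwise. Here max(xᵢ) = 7.24.
Posterior ∝ θ^(−6) · θ^(−3) = θ^(−9) on θ ≥ max(3.4, 7.24) = 7.24.
This density is strictly decreasing in θ, so the posterior mode lies at the lower boundary of the support.

θ̂_MAP = 7.24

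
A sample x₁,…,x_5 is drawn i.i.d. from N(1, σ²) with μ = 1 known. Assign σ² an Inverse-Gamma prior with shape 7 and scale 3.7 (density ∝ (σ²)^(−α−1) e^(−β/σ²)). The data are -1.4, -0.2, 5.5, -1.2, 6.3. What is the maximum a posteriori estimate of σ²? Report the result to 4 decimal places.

Sum of squared deviations about the known mean: SS = (-1.4−1)² + (-0.2−1)² + (5.5−1)² + (-1.2−1)² + (6.3−1)² = 60.38.
The Normal likelihood contributes (σ²)^(−n/2) exp(−SS/(2σ²)), so the posterior is Inverse-Gamma(α + n/2, β + SS/2) = Inverse-Gamma(9.5, 33.89).
The mode of Inverse-Gamma(a, b) is b/(a+1) = 33.89/10.5 ≈ 3.2276.

σ̂²_MAP = 3.2276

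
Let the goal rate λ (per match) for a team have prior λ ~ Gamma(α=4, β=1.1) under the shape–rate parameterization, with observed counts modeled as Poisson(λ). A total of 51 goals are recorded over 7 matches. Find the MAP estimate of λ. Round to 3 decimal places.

Σxᵢ = 51, n = 7.
Posterior ∝ λ^3e^(−1.1λ) · λ^51e^(−7λ) = λ^54e^(−8.1λ), i.e. Gamma(shape=55, rate=8.1).
The mode of a Gamma(a, b) with a ≥ 1 (shape–rate) is (a−1)/b = 54/8.1 ≈ 6.667.

λ̂_MAP = 6.667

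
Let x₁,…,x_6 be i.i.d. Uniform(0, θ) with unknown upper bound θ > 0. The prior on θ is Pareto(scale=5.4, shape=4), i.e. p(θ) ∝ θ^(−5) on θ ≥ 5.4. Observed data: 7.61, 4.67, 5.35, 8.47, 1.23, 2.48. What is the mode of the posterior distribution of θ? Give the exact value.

θ̂_MAP = 8.47

The Uniform(0, θ) likelihood is θ^(−n) for θ ≥ max(xᵢ), zero otherwise. Here max(xᵢ) = 8.47.
Posterior ∝ θ^(−5) · θ^(−6) = θ^(−11) on θ ≥ max(5.4, 8.47) = 8.47.
This density is strictly decreasing in θ, so the posterior mode lies at the lower boundary of the support.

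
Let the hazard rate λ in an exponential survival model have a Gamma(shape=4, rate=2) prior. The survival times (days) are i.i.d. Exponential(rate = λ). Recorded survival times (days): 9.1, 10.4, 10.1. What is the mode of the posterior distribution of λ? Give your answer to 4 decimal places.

The Exponential(rate=λ) likelihood is ∝ λ^n e^(−λΣtᵢ). Here n = 3 and Σtᵢ = 9.1 + 10.4 + 10.1 = 29.6.
Posterior ∝ λ^3e^(−2λ) · λ^3e^(−29.6λ) = λ^6e^(−31.6λ), i.e. Gamma(7, 31.6).
Mode = (a−1)/b = 6/31.6 ≈ 0.1899.

λ̂_MAP = 0.1899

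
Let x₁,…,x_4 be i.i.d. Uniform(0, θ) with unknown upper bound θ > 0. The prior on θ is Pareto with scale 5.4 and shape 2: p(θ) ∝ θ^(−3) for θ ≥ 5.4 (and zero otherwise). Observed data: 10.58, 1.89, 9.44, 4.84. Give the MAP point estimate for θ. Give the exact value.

The Uniform(0, θ) likelihood is θ^(−n) for θ ≥ max(xᵢ), zero otherwise. Here max(xᵢ) = 10.58.
Posterior ∝ θ^(−3) · θ^(−4) = θ^(−7) on θ ≥ max(5.4, 10.58) = 10.58.
This density is strictly decreasing in θ, so the posterior mode lies at the lower boundary of the support.

θ̂_MAP = 10.58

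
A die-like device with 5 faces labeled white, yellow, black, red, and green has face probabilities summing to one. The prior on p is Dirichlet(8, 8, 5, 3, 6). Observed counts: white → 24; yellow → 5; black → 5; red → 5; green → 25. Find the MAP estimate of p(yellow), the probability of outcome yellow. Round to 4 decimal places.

The posterior is Dirichlet(αᵢ + nᵢ) = Dirichlet(32, 13, 10, 8, 31).
For a Dirichlet(a₁,…,a_K) with all aᵢ > 1, the mode has j-th component (aⱼ − 1)/(Σaᵢ − K).
Here Σaᵢ = 94 and K = 5, so p(yellow) = (13 − 1)/(94 − 5) = 12/89 ≈ 0.1348.

MAP estimate of p(yellow) = 0.1348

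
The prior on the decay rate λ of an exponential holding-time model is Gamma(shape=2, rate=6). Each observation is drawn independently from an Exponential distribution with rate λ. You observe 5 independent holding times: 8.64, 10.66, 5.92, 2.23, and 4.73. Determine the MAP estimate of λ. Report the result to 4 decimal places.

The Exponential(rate=λ) likelihood is ∝ λ^n e^(−λΣtᵢ). Here n = 5 and Σtᵢ = 8.64 + 10.66 + 5.92 + 2.23 + 4.73 = 32.18.
Posterior ∝ λe^(−6λ) · λ^5e^(−32.18λ) = λ^6e^(−38.18λ), i.e. Gamma(7, 38.18).
Mode = (a−1)/b = 6/38.18 ≈ 0.1572.

λ̂_MAP = 0.1572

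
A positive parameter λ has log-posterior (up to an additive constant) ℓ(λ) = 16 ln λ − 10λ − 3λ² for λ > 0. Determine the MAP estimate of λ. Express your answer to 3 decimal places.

ℓ'(λ) = 16/λ − 10 − 6λ. Setting this to zero and multiplying by λ: 6λ² + 10λ − 16 = 0.
λ = (−10 + √(10² + 4·6·16)) / (2·6) = (−10 + √484) / 12 = (−10 + 22)/12 = 1.
ℓ''(λ) = −16/λ² − 6 < 0, confirming a maximum.

λ̂_MAP = 1.000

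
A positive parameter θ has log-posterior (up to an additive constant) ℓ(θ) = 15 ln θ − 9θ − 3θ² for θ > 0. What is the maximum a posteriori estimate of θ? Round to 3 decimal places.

ℓ'(θ) = 15/θ − 9 − 6θ. Setting this to zero and multiplying by θ: 6θ² + 9θ − 15 = 0.
θ = (−9 + √(9² + 4·6·15)) / (2·6) = (−9 + √441) / 12 = (−9 + 21)/12 = 1.
ℓ''(θ) = −15/θ² − 6 < 0, confirming a maximum.

θ̂_MAP = 1.000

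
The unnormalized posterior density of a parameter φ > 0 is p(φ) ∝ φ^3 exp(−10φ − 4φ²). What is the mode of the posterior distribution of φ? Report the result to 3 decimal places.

ℓ'(φ) = 3/φ − 10 − 8φ. Setting this to zero and multiplying by φ: 8φ² + 10φ − 3 = 0.
φ = (−10 + √(10² + 4·8·3)) / (2·8) = (−10 + √196) / 16 = (−10 + 14)/16 = 1/4.
ℓ''(φ) = −3/φ² − 8 < 0, confirming a maximum.

φ̂_MAP = 0.250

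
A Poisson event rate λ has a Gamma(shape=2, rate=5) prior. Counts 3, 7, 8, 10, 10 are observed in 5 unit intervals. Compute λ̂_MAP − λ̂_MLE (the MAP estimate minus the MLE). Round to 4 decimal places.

MAP − MLE = -3.7000

Σxᵢ = 38. Posterior is Gamma(40, 10); MAP = (40−1)/10 = 39/10 ≈ 3.90000.
MLE = x̄ = 38/5 ≈ 7.60000.
Difference = 39/10 − 38/5 = -37/10 ≈ -3.7000.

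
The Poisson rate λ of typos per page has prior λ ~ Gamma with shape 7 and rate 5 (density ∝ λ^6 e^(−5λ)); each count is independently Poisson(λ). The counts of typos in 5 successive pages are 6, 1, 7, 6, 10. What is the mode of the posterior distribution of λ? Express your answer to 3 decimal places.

λ̂_MAP = 3.600

Σxᵢ = 6+1+7+6+10 = 30, with n = 5.
Posterior ∝ λ^6e^(−5λ) · λ^30e^(−5λ) = λ^36e^(−10λ), i.e. Gamma(shape=37, rate=10).
The mode of a Gamma(a, b) with a ≥ 1 (shape–rate) is (a−1)/b = 36/10 ≈ 3.600.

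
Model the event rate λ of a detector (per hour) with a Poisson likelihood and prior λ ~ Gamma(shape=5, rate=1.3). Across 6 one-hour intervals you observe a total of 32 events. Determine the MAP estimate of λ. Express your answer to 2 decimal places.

Σxᵢ = 32, n = 6.
Posterior ∝ λ^4e^(−1.3λ) · λ^32e^(−6λ) = λ^36e^(−7.3λ), i.e. Gamma(shape=37, rate=7.3).
The mode of a Gamma(a, b) with a ≥ 1 (shape–rate) is (a−1)/b = 36/7.3 ≈ 4.93.

λ̂_MAP = 4.93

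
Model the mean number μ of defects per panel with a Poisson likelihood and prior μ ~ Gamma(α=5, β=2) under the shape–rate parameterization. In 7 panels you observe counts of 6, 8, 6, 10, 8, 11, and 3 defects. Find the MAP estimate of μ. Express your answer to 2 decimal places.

Σxᵢ = 6+8+6+10+8+11+3 = 52, with n = 7.
Posterior ∝ μ^4e^(−2μ) · μ^52e^(−7μ) = μ^56e^(−9μ), i.e. Gamma(shape=57, rate=9).
The mode of a Gamma(a, b) with a ≥ 1 (shape–rate) is (a−1)/b = 56/9 ≈ 6.22.

μ̂_MAP = 6.22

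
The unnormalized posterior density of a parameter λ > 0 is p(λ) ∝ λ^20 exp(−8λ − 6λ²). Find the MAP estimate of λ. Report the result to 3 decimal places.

λ̂_MAP = 1.000

ℓ'(λ) = 20/λ − 8 − 12λ. Setting this to zero and multiplying by λ: 12λ² + 8λ − 20 = 0.
λ = (−8 + √(8² + 4·12·20)) / (2·12) = (−8 + √1024) / 24 = (−8 + 32)/24 = 1.
ℓ''(λ) = −20/λ² − 12 < 0, confirming a maximum.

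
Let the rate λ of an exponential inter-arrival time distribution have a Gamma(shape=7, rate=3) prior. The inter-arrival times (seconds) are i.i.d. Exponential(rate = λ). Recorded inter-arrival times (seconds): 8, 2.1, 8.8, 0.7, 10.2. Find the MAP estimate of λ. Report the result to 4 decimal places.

The Exponential(rate=λ) likelihood is ∝ λ^n e^(−λΣtᵢ). Here n = 5 and Σtᵢ = 8 + 2.1 + 8.8 + 0.7 + 10.2 = 29.8.
Posterior ∝ λ^6e^(−3λ) · λ^5e^(−29.8λ) = λ^11e^(−32.8λ), i.e. Gamma(12, 32.8).
Mode = (a−1)/b = 11/32.8 ≈ 0.3354.

λ̂_MAP = 0.3354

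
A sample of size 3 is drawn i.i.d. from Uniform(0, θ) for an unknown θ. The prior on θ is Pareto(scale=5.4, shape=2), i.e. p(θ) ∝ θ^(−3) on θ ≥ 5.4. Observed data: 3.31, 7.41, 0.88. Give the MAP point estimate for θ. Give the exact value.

The Uniform(0, θ) likelihood is θ^(−n) for θ ≥ max(xᵢ), zero otherwise. Here max(xᵢ) = 7.41.
Posterior ∝ θ^(−3) · θ^(−3) = θ^(−6) on θ ≥ max(5.4, 7.41) = 7.41.
This density is strictly decreasing in θ, so the posterior mode lies at the lower boundary of the support.

θ̂_MAP = 7.41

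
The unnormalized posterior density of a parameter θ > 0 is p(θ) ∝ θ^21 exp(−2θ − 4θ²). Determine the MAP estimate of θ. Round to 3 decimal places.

ℓ'(θ) = 21/θ − 2 − 8θ. Setting this to zero and multiplying by θ: 8θ² + 2θ − 21 = 0.
θ = (−2 + √(2² + 4·8·21)) / (2·8) = (−2 + √676) / 16 = (−2 + 26)/16 = 3/2.
ℓ''(θ) = −21/θ² − 8 < 0, confirming a maximum.

θ̂_MAP = 1.500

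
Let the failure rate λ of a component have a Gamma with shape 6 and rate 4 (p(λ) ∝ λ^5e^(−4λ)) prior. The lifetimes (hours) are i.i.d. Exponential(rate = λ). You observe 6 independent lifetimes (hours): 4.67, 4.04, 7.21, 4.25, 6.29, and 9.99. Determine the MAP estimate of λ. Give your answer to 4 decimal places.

The Exponential(rate=λ) likelihood is ∝ λ^n e^(−λΣtᵢ). Here n = 6 and Σtᵢ = 4.67 + 4.04 + 7.21 + 4.25 + 6.29 + 9.99 = 36.45.
Posterior ∝ λ^5e^(−4λ) · λ^6e^(−36.45λ) = λ^11e^(−40.45λ), i.e. Gamma(12, 40.45).
Mode = (a−1)/b = 11/40.45 ≈ 0.2719.

λ̂_MAP = 0.2719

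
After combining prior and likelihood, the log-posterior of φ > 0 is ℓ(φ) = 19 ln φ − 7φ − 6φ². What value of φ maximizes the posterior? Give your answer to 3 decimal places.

ℓ'(φ) = 19/φ − 7 − 12φ. Setting this to zero and multiplying by φ: 12φ² + 7φ − 19 = 0.
φ = (−7 + √(7² + 4·12·19)) / (2·12) = (−7 + √961) / 24 = (−7 + 31)/24 = 1.
ℓ''(φ) = −19/φ² − 12 < 0, confirming a maximum.

φ̂_MAP = 1.000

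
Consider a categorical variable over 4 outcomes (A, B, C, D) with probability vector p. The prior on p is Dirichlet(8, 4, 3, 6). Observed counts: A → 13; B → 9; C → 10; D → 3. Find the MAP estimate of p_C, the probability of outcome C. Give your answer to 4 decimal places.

MAP estimate of p_C = 0.2308

The posterior is Dirichlet(αᵢ + nᵢ) = Dirichlet(21, 13, 13, 9).
For a Dirichlet(a₁,…,a_K) with all aᵢ > 1, the mode has j-th component (aⱼ − 1)/(Σaᵢ − K).
Here Σaᵢ = 56 and K = 4, so p_C = (13 − 1)/(56 − 4) = 12/52 ≈ 0.2308.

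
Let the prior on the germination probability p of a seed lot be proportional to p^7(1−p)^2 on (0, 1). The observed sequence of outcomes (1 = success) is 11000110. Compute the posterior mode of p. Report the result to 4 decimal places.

The prior density ∝ p^7(1−p)^2 is the kernel of Beta(8, 3).
Data: 4 successes in 8 trials (from the sequence). The binomial likelihood contributes p^4(1−p)^4, so the posterior is Beta(8+4, 3+4) = Beta(12, 7).
For Beta(a, b) with a, b > 1 the mode is (a−1)/(a+b−2) = 11/17 ≈ 0.6471.

p̂_MAP = 0.6471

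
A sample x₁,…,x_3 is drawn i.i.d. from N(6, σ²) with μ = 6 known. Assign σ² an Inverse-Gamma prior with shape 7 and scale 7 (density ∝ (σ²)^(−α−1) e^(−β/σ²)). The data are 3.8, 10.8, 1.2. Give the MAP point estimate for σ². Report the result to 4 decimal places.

Sum of squared deviations about the known mean: SS = (3.8−6)² + (10.8−6)² + (1.2−6)² = 50.92.
The Normal likelihood contributes (σ²)^(−n/2) exp(−SS/(2σ²)), so the posterior is Inverse-Gamma(α + n/2, β + SS/2) = Inverse-Gamma(8.5, 32.46).
The mode of Inverse-Gamma(a, b) is b/(a+1) = 32.46/9.5 ≈ 3.4168.

σ̂²_MAP = 3.4168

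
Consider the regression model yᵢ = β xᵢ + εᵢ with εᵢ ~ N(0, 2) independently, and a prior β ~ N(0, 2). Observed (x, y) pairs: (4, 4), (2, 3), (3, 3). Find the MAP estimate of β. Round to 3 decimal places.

β̂_MAP = 1.033

log p(β | y) = −Σ(yᵢ − βxᵢ)²/(2·2) − β²/(2·2) + const.
Setting the derivative to zero: Σxᵢ(yᵢ − βxᵢ)/2 − β/2 = 0, so β = Σxᵢyᵢ / (Σxᵢ² + σ²/τ²).
Σxᵢyᵢ = 4·4 + 2·3 + 3·3 = 31; Σxᵢ² = 29; σ²/τ² = 1.
β̂_MAP = 31 / (29 + 1) = 31/30 ≈ 1.033.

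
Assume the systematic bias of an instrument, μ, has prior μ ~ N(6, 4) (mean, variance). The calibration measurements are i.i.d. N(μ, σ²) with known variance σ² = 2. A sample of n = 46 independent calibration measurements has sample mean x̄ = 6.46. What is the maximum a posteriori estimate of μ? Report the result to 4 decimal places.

μ̂_MAP = 6.4551

n = 46, x̄ = 6.46.
For a Normal prior and Normal likelihood with known variance, the posterior is Normal; its mode equals its mean, the precision-weighted average.
Prior precision 1/σ₀² = 1/4 = 0.25; data precision n/σ² = 46/2 = 23.
μ̂ = (0.25·6 + 23·6.46) / (0.25 + 23) = 150.08/23.25 = 15008/2325 ≈ 6.4551.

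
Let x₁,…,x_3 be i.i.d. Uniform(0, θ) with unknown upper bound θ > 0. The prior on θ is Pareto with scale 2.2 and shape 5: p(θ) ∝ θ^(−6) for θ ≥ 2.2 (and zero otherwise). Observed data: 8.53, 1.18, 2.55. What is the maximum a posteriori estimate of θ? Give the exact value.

The Uniform(0, θ) likelihood is θ^(−n) for θ ≥ max(xᵢ), zero otherwise. Here max(xᵢ) = 8.53.
Posterior ∝ θ^(−6) · θ^(−3) = θ^(−9) on θ ≥ max(2.2, 8.53) = 8.53.
This density is strictly decreasing in θ, so the posterior mode lies at the lower boundary of the support.

θ̂_MAP = 8.53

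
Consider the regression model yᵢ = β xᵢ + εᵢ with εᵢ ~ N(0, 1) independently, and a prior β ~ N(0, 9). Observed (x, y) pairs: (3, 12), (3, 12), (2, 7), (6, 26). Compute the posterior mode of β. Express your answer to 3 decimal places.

log p(β | y) = −Σ(yᵢ − βxᵢ)²/(2·1) − β²/(2·9) + const.
Setting the derivative to zero: Σxᵢ(yᵢ − βxᵢ)/1 − β/9 = 0, so β = Σxᵢyᵢ / (Σxᵢ² + σ²/τ²).
Σxᵢyᵢ = 3·12 + 3·12 + 2·7 + 6·26 = 242; Σxᵢ² = 58; σ²/τ² = 1/9.
β̂_MAP = 242 / (58 + 1/9) = 242/(523/9) = 2178/523 ≈ 4.164.

β̂_MAP = 4.164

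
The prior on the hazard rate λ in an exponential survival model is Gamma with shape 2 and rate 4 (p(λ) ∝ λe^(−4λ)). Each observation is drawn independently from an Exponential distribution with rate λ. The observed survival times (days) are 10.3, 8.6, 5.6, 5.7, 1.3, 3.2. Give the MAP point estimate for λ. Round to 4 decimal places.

λ̂_MAP = 0.1809

The Exponential(rate=λ) likelihood is ∝ λ^n e^(−λΣtᵢ). Here n = 6 and Σtᵢ = 10.3 + 8.6 + 5.6 + 5.7 + 1.3 + 3.2 = 34.7.
Posterior ∝ λe^(−4λ) · λ^6e^(−34.7λ) = λ^7e^(−38.7λ), i.e. Gamma(8, 38.7).
Mode = (a−1)/b = 7/38.7 ≈ 0.1809.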